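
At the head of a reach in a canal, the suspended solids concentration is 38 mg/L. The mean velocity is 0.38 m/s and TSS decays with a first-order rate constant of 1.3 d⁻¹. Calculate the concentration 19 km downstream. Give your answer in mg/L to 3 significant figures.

17.9 mg/L

Travel time t = 19 km / 0.38 m/s = 1.9e+04/0.38 = 5e+04 s = 0.5787 d.
First-order decay: C = 38·exp(−1.3·0.5787) = 38·0.4713 = 17.91 mg/L.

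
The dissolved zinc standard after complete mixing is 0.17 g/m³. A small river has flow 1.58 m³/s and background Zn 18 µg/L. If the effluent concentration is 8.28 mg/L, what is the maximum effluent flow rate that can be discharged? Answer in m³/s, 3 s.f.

0.0296 m³/s

18 µg/L = 0.018 mg/L.
Mass balance at complete mixing: C_std·(Q_w + Q_r) = Q_w·C_e + Q_r·C_b.
Rearranging, Q_w = Q_r·(C_std − C_b)/(C_e − C_std) = 1.58·(0.17 − 0.018) / (8.28 − 0.17) = 0.02961 m³/s.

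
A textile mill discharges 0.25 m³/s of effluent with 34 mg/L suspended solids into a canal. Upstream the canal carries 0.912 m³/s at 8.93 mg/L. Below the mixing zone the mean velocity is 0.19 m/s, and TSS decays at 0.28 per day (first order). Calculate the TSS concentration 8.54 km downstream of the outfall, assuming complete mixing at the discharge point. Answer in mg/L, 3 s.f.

After complete mixing, C₀ = (0.25·34 + 0.912·8.93) / 1.162 = 14.32 mg/L.
Travel time t = 8540 m / 0.19 m/s = 4.495e+04 s = 0.5202 d.
C = 14.32·exp(−0.28·0.5202) = 14.32·0.8644 = 12.38 mg/L.

12.4 mg/L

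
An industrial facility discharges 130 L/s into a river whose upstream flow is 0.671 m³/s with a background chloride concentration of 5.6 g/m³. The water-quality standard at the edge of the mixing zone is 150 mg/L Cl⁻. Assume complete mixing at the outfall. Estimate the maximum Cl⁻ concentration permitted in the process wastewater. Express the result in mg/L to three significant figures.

130 L/s = 0.13 m³/s.
Mass balance: 150·0.801 = 0.13·Cₑ + 0.671·5.6.
Cₑ = (120.2 − 3.758) / 0.13 = 895.3 mg/L.

895 mg/L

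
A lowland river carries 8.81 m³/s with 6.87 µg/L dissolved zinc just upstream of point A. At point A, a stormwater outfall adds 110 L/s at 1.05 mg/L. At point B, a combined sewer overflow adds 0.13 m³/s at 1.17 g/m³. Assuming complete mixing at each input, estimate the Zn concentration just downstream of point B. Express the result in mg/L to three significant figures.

6.87 µg/L = 0.00687 mg/L.
110 L/s = 0.11 m³/s.
After input A: C = (8.81·0.00687 + 0.11·1.05) / 8.92 = 0.01973 mg/L.
After input B: C = (8.92·0.01973 + 0.13·1.17) / 9.05 = 0.03626 mg/L.

0.0363 mg/L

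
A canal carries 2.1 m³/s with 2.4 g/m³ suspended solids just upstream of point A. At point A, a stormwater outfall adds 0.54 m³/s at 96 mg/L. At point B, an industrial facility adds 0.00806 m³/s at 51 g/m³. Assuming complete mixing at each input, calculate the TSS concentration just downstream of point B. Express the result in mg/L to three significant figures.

After input A: C = (2.1·2.4 + 0.54·96) / 2.64 = 21.55 mg/L.
After input B: C = (2.64·21.55 + 0.00806·51) / 2.648 = 21.64 mg/L.

21.6 mg/L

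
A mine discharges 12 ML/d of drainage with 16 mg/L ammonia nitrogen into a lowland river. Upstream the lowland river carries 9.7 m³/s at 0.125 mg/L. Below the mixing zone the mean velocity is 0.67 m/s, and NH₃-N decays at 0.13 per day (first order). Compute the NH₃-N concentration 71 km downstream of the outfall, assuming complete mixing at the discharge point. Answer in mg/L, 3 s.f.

0.298 mg/L

12 ML/d = 0.1389 m³/s.
After complete mixing, C₀ = (0.1389·16 + 9.7·0.125) / 9.839 = 0.3491 mg/L.
Travel time t = 7.1e+04 m / 0.67 m/s = 1.06e+05 s = 1.227 d.
C = 0.3491·exp(−0.13·1.227) = 0.3491·0.8526 = 0.2976 mg/L.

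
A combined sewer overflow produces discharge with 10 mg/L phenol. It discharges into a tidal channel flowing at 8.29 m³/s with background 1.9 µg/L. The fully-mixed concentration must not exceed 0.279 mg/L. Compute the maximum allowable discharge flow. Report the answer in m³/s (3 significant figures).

0.236 m³/s

1.9 µg/L = 0.0019 mg/L.
Mass balance at complete mixing: C_std·(Q_w + Q_r) = Q_w·C_e + Q_r·C_b.
Rearranging, Q_w = Q_r·(C_std − C_b)/(C_e − C_std) = 8.29·(0.279 − 0.0019) / (10 − 0.279) = 0.2363 m³/s.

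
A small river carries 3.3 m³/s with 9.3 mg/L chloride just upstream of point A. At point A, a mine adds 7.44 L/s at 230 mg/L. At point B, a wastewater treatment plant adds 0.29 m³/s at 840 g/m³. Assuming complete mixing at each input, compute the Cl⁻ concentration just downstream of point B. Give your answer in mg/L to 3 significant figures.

7.44 L/s = 0.00744 m³/s.
After input A: C = (3.3·9.3 + 0.00744·230) / 3.307 = 9.796 mg/L.
After input B: C = (3.307·9.796 + 0.29·840) / 3.597 = 76.72 mg/L.

76.7 mg/L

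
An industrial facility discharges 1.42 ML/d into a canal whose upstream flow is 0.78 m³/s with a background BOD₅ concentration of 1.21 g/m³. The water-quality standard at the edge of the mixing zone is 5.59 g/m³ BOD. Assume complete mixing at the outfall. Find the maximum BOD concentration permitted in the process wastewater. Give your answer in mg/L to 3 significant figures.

1.42 ML/d = 0.01644 m³/s.
Mass balance: 5.59·0.7964 = 0.01644·Cₑ + 0.78·1.21.
Cₑ = (4.452 − 0.9438) / 0.01644 = 213.5 mg/L.

213 mg/L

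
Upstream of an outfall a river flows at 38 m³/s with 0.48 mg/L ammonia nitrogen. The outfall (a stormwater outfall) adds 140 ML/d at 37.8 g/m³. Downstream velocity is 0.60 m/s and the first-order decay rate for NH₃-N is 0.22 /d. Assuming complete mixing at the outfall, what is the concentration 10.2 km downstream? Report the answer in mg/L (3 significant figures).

1.92 mg/L

140 ML/d = 1.62 m³/s.
After complete mixing, C₀ = (1.62·37.8 + 38·0.48) / 39.62 = 2.006 mg/L.
Travel time t = 1.02e+04 m / 0.60 m/s = 1.7e+04 s = 0.1968 d.
C = 2.006·exp(−0.22·0.1968) = 2.006·0.9576 = 1.921 mg/L.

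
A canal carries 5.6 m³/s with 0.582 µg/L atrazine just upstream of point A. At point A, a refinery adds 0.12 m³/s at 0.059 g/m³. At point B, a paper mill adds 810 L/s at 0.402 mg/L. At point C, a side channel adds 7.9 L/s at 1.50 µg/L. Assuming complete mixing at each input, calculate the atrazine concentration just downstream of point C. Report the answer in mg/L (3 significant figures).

0.582 µg/L = 0.000582 mg/L.
After input A: C = (5.6·0.000582 + 0.12·0.059) / 5.72 = 0.001808 mg/L.
810 L/s = 0.81 m³/s.
After input B: C = (5.72·0.001808 + 0.81·0.402) / 6.53 = 0.05145 mg/L.
7.9 L/s = 0.0079 m³/s.
1.50 µg/L = 0.0015 mg/L.
After input C: C = (6.53·0.05145 + 0.0079·0.0015) / 6.538 = 0.05139 mg/L.

0.0514 mg/L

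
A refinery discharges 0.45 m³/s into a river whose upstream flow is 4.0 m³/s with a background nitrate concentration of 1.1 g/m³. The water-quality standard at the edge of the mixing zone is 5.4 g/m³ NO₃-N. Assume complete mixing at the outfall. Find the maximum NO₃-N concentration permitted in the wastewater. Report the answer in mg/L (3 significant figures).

Mass balance: 5.4·4.45 = 0.45·Cₑ + 4·1.1.
Cₑ = (24.03 − 4.4) / 0.45 = 43.62 mg/L.

43.6 mg/L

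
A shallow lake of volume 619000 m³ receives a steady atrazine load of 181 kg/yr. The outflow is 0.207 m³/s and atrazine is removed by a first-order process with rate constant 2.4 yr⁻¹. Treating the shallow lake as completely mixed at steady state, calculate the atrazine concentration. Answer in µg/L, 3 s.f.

22.6 µg/L

Outflow Q = 0.207 m³/s × 3.156e+07 s/yr = 6.532e+06 m³/yr.
Steady-state CSTR mass balance: W = Q·C + k·V·C, so C = W/(Q + kV).
Q + kV = 6.532e+06 + 2.4·619000 = 8.018e+06 m³/yr.
C = 181/8.018e+06 = 2.257e-05 kg/m³ = 0.02257 mg/L = 22.57 µg/L.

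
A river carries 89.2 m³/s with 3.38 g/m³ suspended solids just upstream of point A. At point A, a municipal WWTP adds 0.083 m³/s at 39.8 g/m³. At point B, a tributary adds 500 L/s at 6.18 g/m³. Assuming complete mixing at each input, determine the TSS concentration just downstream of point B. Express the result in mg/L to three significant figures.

After input A: C = (89.2·3.38 + 0.083·39.8) / 89.28 = 3.414 mg/L.
500 L/s = 0.5 m³/s.
After input B: C = (89.28·3.414 + 0.5·6.18) / 89.78 = 3.429 mg/L.

3.43 mg/L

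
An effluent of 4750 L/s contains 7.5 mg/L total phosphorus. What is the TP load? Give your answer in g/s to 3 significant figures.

4750 L/s = 4.75 m³/s.
Mass flux = Q·C = 4.75 m³/s × 7.5 g/m³ = 35.62 g/s.

35.6 g/s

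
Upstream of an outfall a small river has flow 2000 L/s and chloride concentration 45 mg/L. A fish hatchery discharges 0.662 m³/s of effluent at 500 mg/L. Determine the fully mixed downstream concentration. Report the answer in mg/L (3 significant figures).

158 mg/L

2000 L/s = 2 m³/s.
By mass balance at complete mixing, C = (0.662·500 + 2·45) / (0.662 + 2) = 421/2.662 = 158.2 mg/L.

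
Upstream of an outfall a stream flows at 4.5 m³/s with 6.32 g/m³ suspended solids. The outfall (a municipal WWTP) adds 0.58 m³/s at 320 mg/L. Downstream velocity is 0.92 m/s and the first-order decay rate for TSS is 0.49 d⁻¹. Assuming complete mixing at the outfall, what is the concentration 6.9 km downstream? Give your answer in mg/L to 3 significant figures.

After complete mixing, C₀ = (0.58·320 + 4.5·6.32) / 5.08 = 42.13 mg/L.
Travel time t = 6900 m / 0.92 m/s = 7500 s = 0.08681 d.
C = 42.13·exp(−0.49·0.08681) = 42.13·0.9584 = 40.38 mg/L.

40.4 mg/L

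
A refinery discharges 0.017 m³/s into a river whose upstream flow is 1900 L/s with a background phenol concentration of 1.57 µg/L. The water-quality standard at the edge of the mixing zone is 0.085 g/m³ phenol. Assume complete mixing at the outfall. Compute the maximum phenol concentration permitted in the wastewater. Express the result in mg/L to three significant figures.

1900 L/s = 1.9 m³/s.
1.57 µg/L = 0.00157 mg/L.
Mass balance: 0.085·1.917 = 0.017·Cₑ + 1.9·0.00157.
Cₑ = (0.1629 − 0.002983) / 0.017 = 9.41 mg/L.

9.41 mg/L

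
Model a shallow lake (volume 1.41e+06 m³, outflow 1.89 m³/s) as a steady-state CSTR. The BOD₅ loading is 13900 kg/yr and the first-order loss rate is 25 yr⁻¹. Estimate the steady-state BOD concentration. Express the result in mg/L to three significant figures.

0.146 mg/L

Outflow Q = 1.89 m³/s × 3.156e+07 s/yr = 5.964e+07 m³/yr.
Steady-state CSTR mass balance: W = Q·C + k·V·C, so C = W/(Q + kV).
Q + kV = 5.964e+07 + 25·1.41e+06 = 9.489e+07 m³/yr.
C = 13900/9.489e+07 = 0.0001465 kg/m³ = 0.1465 mg/L.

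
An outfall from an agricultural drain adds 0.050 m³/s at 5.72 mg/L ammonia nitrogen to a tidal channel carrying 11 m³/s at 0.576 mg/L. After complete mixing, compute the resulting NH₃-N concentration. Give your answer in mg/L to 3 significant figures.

By mass balance at complete mixing, C = (0.05·5.72 + 11·0.576) / (0.05 + 11) = 6.622/11.05 = 0.5993 mg/L.

0.599 mg/L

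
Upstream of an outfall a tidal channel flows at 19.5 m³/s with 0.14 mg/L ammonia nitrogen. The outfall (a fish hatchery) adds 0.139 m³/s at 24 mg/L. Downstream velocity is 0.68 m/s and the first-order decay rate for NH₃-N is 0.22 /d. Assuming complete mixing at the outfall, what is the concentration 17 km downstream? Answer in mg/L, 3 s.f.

0.290 mg/L

After complete mixing, C₀ = (0.139·24 + 19.5·0.14) / 19.64 = 0.3089 mg/L.
Travel time t = 1.7e+04 m / 0.68 m/s = 2.5e+04 s = 0.2894 d.
C = 0.3089·exp(−0.22·0.2894) = 0.3089·0.9383 = 0.2898 mg/L.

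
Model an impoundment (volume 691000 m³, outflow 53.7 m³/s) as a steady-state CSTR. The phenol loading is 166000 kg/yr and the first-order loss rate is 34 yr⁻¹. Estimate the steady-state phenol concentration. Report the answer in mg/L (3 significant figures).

0.0966 mg/L

Outflow Q = 53.7 m³/s × 3.156e+07 s/yr = 1.695e+09 m³/yr.
Steady-state CSTR mass balance: W = Q·C + k·V·C, so C = W/(Q + kV).
Q + kV = 1.695e+09 + 34·691000 = 1.718e+09 m³/yr.
C = 166000/1.718e+09 = 9.662e-05 kg/m³ = 0.09662 mg/L.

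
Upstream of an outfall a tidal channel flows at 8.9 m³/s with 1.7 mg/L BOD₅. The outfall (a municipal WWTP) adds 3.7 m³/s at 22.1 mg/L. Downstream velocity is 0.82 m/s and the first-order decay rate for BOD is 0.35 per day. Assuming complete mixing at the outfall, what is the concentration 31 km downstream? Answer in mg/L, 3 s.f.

6.60 mg/L

After complete mixing, C₀ = (3.7·22.1 + 8.9·1.7) / 12.6 = 7.69 mg/L.
Travel time t = 3.1e+04 m / 0.82 m/s = 3.78e+04 s = 0.4376 d.
C = 7.69·exp(−0.35·0.4376) = 7.69·0.858 = 6.598 mg/L.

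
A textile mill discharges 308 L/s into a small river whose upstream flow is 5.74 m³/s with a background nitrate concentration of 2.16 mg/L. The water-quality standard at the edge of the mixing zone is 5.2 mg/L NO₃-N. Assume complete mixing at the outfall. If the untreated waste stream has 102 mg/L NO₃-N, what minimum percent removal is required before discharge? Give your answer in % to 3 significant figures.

39.4 %

308 L/s = 0.308 m³/s.
Mass balance: 5.2·6.048 = 0.308·Cₑ + 5.74·2.16.
Cₑ = (31.45 − 12.4) / 0.308 = 61.85 mg/L.
Required removal = 1 − 61.85/102 = 39.36 %.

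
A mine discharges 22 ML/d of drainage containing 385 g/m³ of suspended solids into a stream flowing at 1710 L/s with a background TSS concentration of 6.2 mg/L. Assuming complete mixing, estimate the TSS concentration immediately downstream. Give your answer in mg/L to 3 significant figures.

22 ML/d = 0.2546 m³/s.
1710 L/s = 1.71 m³/s.
Conservation of mass across the mixing zone: C = (0.2546·385 + 1.71·6.2) / (0.2546 + 1.71) = 108.6/1.965 = 55.3 mg/L.

55.3 mg/L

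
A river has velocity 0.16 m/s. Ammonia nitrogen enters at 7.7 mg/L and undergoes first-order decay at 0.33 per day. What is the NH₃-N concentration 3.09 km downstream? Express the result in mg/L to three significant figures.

7.15 mg/L

Travel time t = 3.09 km / 0.16 m/s = 3090/0.16 = 1.931e+04 s = 0.2235 d.
First-order decay: C = 7.7·exp(−0.33·0.2235) = 7.7·0.9289 = 7.152 mg/L.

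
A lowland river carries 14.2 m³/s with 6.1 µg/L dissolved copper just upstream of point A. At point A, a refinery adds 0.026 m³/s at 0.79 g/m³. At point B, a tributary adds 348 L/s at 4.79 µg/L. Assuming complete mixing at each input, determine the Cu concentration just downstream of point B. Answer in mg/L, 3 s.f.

6.1 µg/L = 0.0061 mg/L.
After input A: C = (14.2·0.0061 + 0.026·0.79) / 14.23 = 0.007533 mg/L.
348 L/s = 0.348 m³/s.
4.79 µg/L = 0.00479 mg/L.
After input B: C = (14.23·0.007533 + 0.348·0.00479) / 14.57 = 0.007467 mg/L.

0.00747 mg/L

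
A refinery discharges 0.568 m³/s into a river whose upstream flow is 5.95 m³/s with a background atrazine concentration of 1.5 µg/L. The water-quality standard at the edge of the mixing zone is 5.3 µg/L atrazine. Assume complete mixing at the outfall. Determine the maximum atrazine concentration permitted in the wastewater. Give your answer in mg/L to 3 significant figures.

0.0451 mg/L

1.5 µg/L = 0.0015 mg/L.
5.3 µg/L = 0.0053 mg/L.
Mass balance: 0.0053·6.518 = 0.568·Cₑ + 5.95·0.0015.
Cₑ = (0.03455 − 0.008925) / 0.568 = 0.04511 mg/L.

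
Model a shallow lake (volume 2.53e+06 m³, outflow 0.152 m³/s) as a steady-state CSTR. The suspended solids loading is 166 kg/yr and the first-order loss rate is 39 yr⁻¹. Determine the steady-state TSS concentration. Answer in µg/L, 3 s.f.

1.60 µg/L

Outflow Q = 0.152 m³/s × 3.156e+07 s/yr = 4.797e+06 m³/yr.
Steady-state CSTR mass balance: W = Q·C + k·V·C, so C = W/(Q + kV).
Q + kV = 4.797e+06 + 39·2.53e+06 = 1.035e+08 m³/yr.
C = 166/1.035e+08 = 1.604e-06 kg/m³ = 0.001604 mg/L = 1.604 µg/L.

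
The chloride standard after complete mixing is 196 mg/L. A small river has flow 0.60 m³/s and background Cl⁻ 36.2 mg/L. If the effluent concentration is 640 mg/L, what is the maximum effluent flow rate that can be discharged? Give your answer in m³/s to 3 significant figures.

0.216 m³/s

Mass balance at complete mixing: C_std·(Q_w + Q_r) = Q_w·C_e + Q_r·C_b.
Rearranging, Q_w = Q_r·(C_std − C_b)/(C_e − C_std) = 0.60·(196 − 36.2) / (640 − 196) = 0.2159 m³/s.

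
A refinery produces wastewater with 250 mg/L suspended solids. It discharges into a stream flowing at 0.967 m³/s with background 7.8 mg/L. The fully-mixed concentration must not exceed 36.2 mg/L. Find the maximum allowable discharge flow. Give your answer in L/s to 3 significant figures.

Mass balance at complete mixing: C_std·(Q_w + Q_r) = Q_w·C_e + Q_r·C_b.
Rearranging, Q_w = Q_r·(C_std − C_b)/(C_e − C_std) = 0.967·(36.2 − 7.8) / (250 − 36.2) = 0.1285 m³/s.
= 128.5 L/s.

128 L/s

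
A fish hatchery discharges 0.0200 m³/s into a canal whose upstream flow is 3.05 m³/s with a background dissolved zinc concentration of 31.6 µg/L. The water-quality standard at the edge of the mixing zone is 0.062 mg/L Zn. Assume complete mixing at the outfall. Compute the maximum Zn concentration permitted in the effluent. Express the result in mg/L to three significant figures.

31.6 µg/L = 0.0316 mg/L.
Mass balance: 0.062·3.07 = 0.02·Cₑ + 3.05·0.0316.
Cₑ = (0.1903 − 0.09638) / 0.02 = 4.698 mg/L.

4.70 mg/L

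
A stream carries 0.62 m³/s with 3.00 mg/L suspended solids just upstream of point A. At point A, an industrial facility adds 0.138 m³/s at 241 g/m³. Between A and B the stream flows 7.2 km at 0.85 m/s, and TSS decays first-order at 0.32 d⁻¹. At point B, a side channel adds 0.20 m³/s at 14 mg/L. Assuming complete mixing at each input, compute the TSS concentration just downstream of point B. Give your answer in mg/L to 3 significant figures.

After input A: C = (0.62·3 + 0.138·241) / 0.758 = 46.33 mg/L.
Over the 7.2 km reach to input B (t = 8471 s = 0.09804 d), decay gives C = 46.33·exp(−0.32·0.09804) = 44.9 mg/L.
After input B: C = (0.758·44.9 + 0.2·14) / 0.958 = 38.45 mg/L.

38.4 mg/L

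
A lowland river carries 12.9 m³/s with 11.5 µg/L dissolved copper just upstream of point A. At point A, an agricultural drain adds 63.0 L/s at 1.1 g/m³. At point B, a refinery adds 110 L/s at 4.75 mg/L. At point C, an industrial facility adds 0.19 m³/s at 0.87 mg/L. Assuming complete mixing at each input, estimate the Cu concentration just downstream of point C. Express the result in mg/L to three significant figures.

11.5 µg/L = 0.0115 mg/L.
63.0 L/s = 0.063 m³/s.
After input A: C = (12.9·0.0115 + 0.063·1.1) / 12.96 = 0.01679 mg/L.
110 L/s = 0.11 m³/s.
After input B: C = (12.96·0.01679 + 0.11·4.75) / 13.07 = 0.05662 mg/L.
After input C: C = (13.07·0.05662 + 0.19·0.87) / 13.26 = 0.06827 mg/L.

0.0683 mg/L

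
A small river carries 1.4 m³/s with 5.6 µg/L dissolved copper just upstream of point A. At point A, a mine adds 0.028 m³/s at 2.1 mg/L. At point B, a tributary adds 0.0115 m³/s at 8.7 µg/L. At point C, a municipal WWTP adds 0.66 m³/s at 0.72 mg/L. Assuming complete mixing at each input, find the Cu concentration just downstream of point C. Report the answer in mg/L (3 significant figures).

0.258 mg/L

5.6 µg/L = 0.0056 mg/L.
After input A: C = (1.4·0.0056 + 0.028·2.1) / 1.428 = 0.04667 mg/L.
8.7 µg/L = 0.0087 mg/L.
After input B: C = (1.428·0.04667 + 0.0115·0.0087) / 1.44 = 0.04636 mg/L.
After input C: C = (1.44·0.04636 + 0.66·0.72) / 2.099 = 0.2581 mg/L.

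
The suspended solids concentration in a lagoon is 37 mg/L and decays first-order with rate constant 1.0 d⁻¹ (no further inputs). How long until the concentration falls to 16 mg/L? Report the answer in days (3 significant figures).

0.838 d

t = ln(C₀/C)/k = ln(37/16)/1.0 = 0.8383/1.0 = 0.8383 d.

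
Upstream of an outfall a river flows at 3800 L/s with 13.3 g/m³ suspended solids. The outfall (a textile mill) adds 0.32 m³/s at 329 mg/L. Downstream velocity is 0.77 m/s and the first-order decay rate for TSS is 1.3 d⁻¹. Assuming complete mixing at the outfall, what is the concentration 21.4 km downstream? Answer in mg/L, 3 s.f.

24.9 mg/L

3800 L/s = 3.8 m³/s.
After complete mixing, C₀ = (0.32·329 + 3.8·13.3) / 4.12 = 37.82 mg/L.
Travel time t = 2.14e+04 m / 0.77 m/s = 2.779e+04 s = 0.3217 d.
C = 37.82·exp(−1.3·0.3217) = 37.82·0.6583 = 24.9 mg/L.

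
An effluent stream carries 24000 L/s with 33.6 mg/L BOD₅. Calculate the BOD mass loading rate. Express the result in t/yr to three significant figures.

24000 L/s = 24 m³/s.
Mass flux = Q·C = 24 m³/s × 33.6 g/m³ = 806.4 g/s.
= 806.4 g/s × 31.56 = 2.545e+04 t/yr.

25400 t/yr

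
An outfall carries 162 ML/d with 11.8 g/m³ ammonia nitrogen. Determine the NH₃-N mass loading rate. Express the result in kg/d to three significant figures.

162 ML/d = 1.875 m³/s.
Mass flux = Q·C = 1.875 m³/s × 11.8 g/m³ = 22.12 g/s.
= 22.12 g/s × 86.4 = 1912 kg/d.

1910 kg/d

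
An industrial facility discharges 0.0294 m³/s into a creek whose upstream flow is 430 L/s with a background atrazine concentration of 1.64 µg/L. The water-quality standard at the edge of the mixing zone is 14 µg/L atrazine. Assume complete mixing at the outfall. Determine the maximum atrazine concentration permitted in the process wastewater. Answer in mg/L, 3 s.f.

430 L/s = 0.43 m³/s.
1.64 µg/L = 0.00164 mg/L.
14 µg/L = 0.014 mg/L.
Mass balance: 0.014·0.4594 = 0.0294·Cₑ + 0.43·0.00164.
Cₑ = (0.006432 − 0.0007052) / 0.0294 = 0.1948 mg/L.

0.195 mg/L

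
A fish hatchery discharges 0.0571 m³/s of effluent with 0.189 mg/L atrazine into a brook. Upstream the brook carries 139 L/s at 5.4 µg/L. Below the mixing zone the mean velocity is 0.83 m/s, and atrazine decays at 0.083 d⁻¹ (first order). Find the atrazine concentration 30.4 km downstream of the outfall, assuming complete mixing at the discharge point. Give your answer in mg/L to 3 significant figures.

139 L/s = 0.139 m³/s.
5.4 µg/L = 0.0054 mg/L.
After complete mixing, C₀ = (0.0571·0.189 + 0.139·0.0054) / 0.1961 = 0.05886 mg/L.
Travel time t = 3.04e+04 m / 0.83 m/s = 3.663e+04 s = 0.4239 d.
C = 0.05886·exp(−0.083·0.4239) = 0.05886·0.9654 = 0.05683 mg/L.

0.0568 mg/L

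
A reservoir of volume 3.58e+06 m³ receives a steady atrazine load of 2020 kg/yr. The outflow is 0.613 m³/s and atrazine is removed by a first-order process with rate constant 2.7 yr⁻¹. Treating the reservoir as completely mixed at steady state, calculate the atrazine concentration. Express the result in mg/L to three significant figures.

0.0696 mg/L

Outflow Q = 0.613 m³/s × 3.156e+07 s/yr = 1.934e+07 m³/yr.
Steady-state CSTR mass balance: W = Q·C + k·V·C, so C = W/(Q + kV).
Q + kV = 1.934e+07 + 2.7·3.58e+06 = 2.901e+07 m³/yr.
C = 2020/2.901e+07 = 6.963e-05 kg/m³ = 0.06963 mg/L.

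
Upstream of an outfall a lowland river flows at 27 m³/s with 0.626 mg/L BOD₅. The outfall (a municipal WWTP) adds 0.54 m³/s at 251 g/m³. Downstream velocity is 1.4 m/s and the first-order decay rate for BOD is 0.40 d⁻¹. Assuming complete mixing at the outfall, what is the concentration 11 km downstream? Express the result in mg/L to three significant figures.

5.34 mg/L

After complete mixing, C₀ = (0.54·251 + 27·0.626) / 27.54 = 5.535 mg/L.
Travel time t = 1.1e+04 m / 1.4 m/s = 7857 s = 0.09094 d.
C = 5.535·exp(−0.40·0.09094) = 5.535·0.9643 = 5.338 mg/L.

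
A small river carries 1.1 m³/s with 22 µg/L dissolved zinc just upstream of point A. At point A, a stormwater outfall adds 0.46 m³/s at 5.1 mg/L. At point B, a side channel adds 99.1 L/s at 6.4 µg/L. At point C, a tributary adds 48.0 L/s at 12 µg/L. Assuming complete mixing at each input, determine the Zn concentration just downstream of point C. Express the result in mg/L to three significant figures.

22 µg/L = 0.022 mg/L.
After input A: C = (1.1·0.022 + 0.46·5.1) / 1.56 = 1.519 mg/L.
99.1 L/s = 0.0991 m³/s.
6.4 µg/L = 0.0064 mg/L.
After input B: C = (1.56·1.519 + 0.0991·0.0064) / 1.659 = 1.429 mg/L.
48.0 L/s = 0.048 m³/s.
12 µg/L = 0.012 mg/L.
After input C: C = (1.659·1.429 + 0.048·0.012) / 1.707 = 1.389 mg/L.

1.39 mg/L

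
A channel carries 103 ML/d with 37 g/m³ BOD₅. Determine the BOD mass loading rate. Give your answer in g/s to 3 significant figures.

44.1 g/s

103 ML/d = 1.192 m³/s.
Mass flux = Q·C = 1.192 m³/s × 37 g/m³ = 44.11 g/s.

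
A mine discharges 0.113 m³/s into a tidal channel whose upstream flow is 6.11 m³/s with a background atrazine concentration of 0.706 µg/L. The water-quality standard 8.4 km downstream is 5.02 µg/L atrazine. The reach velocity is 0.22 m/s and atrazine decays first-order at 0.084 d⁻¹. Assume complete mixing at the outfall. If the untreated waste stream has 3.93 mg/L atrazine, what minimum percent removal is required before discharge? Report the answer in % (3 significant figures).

0.706 µg/L = 0.000706 mg/L.
5.02 µg/L = 0.00502 mg/L.
Travel time to the compliance point: t = 8400/0.22 = 3.818e+04 s = 0.4419 d; decay factor exp(−0.084·0.4419) = 0.9636.
So the concentration just after mixing may be at most 0.00502/0.9636 = 0.00521 mg/L.
Mass balance: 0.00521·6.223 = 0.113·Cₑ + 6.11·0.000706.
Cₑ = (0.03242 − 0.004314) / 0.113 = 0.2487 mg/L.
Required removal = 1 − 0.2487/3.93 = 93.67 %.

93.7 %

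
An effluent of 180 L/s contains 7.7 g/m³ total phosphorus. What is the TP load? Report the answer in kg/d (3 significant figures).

120 kg/d

180 L/s = 0.18 m³/s.
Mass flux = Q·C = 0.18 m³/s × 7.7 g/m³ = 1.386 g/s.
= 1.386 g/s × 86.4 = 119.8 kg/d.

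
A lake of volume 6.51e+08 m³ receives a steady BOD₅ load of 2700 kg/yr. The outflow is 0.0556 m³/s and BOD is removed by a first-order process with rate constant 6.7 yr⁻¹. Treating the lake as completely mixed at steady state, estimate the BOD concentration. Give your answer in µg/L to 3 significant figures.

0.619 µg/L

Outflow Q = 0.0556 m³/s × 3.156e+07 s/yr = 1.755e+06 m³/yr.
Steady-state CSTR mass balance: W = Q·C + k·V·C, so C = W/(Q + kV).
Q + kV = 1.755e+06 + 6.7·6.51e+08 = 4.363e+09 m³/yr.
C = 2700/4.363e+09 = 6.188e-07 kg/m³ = 0.0006188 mg/L = 0.6188 µg/L.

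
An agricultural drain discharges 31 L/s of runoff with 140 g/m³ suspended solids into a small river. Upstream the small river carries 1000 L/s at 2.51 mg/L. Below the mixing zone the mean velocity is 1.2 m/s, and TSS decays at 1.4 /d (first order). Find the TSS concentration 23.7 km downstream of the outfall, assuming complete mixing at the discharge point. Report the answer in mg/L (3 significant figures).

4.82 mg/L

31 L/s = 0.031 m³/s.
1000 L/s = 1 m³/s.
After complete mixing, C₀ = (0.031·140 + 1·2.51) / 1.031 = 6.644 mg/L.
Travel time t = 2.37e+04 m / 1.2 m/s = 1.975e+04 s = 0.2286 d.
C = 6.644·exp(−1.4·0.2286) = 6.644·0.7261 = 4.824 mg/L.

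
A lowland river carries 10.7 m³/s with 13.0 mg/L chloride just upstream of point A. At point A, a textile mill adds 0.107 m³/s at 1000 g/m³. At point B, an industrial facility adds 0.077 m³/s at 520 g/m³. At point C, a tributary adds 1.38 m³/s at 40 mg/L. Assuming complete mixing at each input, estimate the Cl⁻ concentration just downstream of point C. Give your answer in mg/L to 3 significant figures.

27.8 mg/L

After input A: C = (10.7·13 + 0.107·1000) / 10.81 = 22.77 mg/L.
After input B: C = (10.81·22.77 + 0.077·520) / 10.88 = 26.29 mg/L.
After input C: C = (10.88·26.29 + 1.38·40) / 12.26 = 27.83 mg/L.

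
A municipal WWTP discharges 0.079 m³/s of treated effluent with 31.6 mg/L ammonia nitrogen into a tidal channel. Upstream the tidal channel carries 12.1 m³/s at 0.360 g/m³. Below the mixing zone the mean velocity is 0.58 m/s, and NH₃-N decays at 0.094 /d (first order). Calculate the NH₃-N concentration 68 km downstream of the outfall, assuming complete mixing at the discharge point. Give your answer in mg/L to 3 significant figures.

0.495 mg/L

After complete mixing, C₀ = (0.079·31.6 + 12.1·0.36) / 12.18 = 0.5626 mg/L.
Travel time t = 6.8e+04 m / 0.58 m/s = 1.172e+05 s = 1.357 d.
C = 0.5626·exp(−0.094·1.357) = 0.5626·0.8802 = 0.4953 mg/L.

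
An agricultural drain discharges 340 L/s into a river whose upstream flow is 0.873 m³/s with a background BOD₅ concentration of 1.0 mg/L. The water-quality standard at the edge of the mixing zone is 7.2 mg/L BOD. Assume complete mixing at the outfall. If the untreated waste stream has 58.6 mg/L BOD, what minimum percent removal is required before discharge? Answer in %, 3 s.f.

340 L/s = 0.34 m³/s.
Mass balance: 7.2·1.213 = 0.34·Cₑ + 0.873·1.
Cₑ = (8.734 − 0.873) / 0.34 = 23.12 mg/L.
Required removal = 1 − 23.12/58.6 = 60.55 %.

60.5 %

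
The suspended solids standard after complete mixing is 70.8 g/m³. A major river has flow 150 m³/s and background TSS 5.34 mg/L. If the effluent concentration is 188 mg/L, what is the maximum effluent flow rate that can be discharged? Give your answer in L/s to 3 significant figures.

83800 L/s

Mass balance at complete mixing: C_std·(Q_w + Q_r) = Q_w·C_e + Q_r·C_b.
Rearranging, Q_w = Q_r·(C_std − C_b)/(C_e − C_std) = 150·(70.8 − 5.34) / (188 − 70.8) = 83.78 m³/s.
= 8.378e+04 L/s.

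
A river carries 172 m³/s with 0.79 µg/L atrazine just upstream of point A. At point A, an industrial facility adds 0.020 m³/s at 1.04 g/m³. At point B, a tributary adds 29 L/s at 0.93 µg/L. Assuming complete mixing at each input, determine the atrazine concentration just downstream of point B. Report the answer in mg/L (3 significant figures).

0.79 µg/L = 0.00079 mg/L.
After input A: C = (172·0.00079 + 0.02·1.04) / 172 = 0.0009108 mg/L.
29 L/s = 0.029 m³/s.
0.93 µg/L = 0.00093 mg/L.
After input B: C = (172·0.0009108 + 0.029·0.00093) / 172 = 0.0009108 mg/L.

0.000911 mg/L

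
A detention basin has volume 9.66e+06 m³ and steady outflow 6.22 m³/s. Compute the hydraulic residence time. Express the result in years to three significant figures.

Q = 6.22 m³/s × 3.156e+07 s/yr = 1.963e+08 m³/yr.
Hydraulic residence time τ = V/Q = 9.66e+06/1.963e+08 = 0.04921 yr.

0.0492 yr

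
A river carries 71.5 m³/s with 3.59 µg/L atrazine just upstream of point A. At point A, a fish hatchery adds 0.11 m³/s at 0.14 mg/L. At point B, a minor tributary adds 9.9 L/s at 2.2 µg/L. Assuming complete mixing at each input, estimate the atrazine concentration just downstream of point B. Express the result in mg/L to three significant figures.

0.00380 mg/L

3.59 µg/L = 0.00359 mg/L.
After input A: C = (71.5·0.00359 + 0.11·0.14) / 71.61 = 0.0038 mg/L.
9.9 L/s = 0.0099 m³/s.
2.2 µg/L = 0.0022 mg/L.
After input B: C = (71.61·0.0038 + 0.0099·0.0022) / 71.62 = 0.003799 mg/L.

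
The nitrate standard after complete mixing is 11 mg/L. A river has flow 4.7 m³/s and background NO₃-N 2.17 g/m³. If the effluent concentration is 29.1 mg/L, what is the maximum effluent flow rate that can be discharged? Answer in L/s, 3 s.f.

Mass balance at complete mixing: C_std·(Q_w + Q_r) = Q_w·C_e + Q_r·C_b.
Rearranging, Q_w = Q_r·(C_std − C_b)/(C_e − C_std) = 4.7·(11 − 2.17) / (29.1 − 11) = 2.293 m³/s.
= 2293 L/s.

2290 L/s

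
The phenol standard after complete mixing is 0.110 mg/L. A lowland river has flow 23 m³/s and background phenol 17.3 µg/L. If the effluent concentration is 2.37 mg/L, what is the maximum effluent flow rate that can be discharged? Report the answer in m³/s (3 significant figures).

0.943 m³/s

17.3 µg/L = 0.0173 mg/L.
Mass balance at complete mixing: C_std·(Q_w + Q_r) = Q_w·C_e + Q_r·C_b.
Rearranging, Q_w = Q_r·(C_std − C_b)/(C_e − C_std) = 23·(0.11 − 0.0173) / (2.37 − 0.11) = 0.9434 m³/s.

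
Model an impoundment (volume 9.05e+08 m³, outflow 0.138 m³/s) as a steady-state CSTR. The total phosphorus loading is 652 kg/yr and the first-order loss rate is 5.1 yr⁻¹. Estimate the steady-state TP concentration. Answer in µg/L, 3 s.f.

Outflow Q = 0.138 m³/s × 3.156e+07 s/yr = 4.355e+06 m³/yr.
Steady-state CSTR mass balance: W = Q·C + k·V·C, so C = W/(Q + kV).
Q + kV = 4.355e+06 + 5.1·9.05e+08 = 4.62e+09 m³/yr.
C = 652/4.62e+09 = 1.411e-07 kg/m³ = 0.0001411 mg/L = 0.1411 µg/L.

0.141 µg/L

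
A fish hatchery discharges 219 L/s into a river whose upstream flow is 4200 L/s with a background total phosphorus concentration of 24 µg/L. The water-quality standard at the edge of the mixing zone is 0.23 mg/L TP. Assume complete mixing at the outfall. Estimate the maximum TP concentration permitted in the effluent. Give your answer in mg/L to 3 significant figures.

4.18 mg/L

219 L/s = 0.219 m³/s.
4200 L/s = 4.2 m³/s.
24 µg/L = 0.024 mg/L.
Mass balance: 0.23·4.419 = 0.219·Cₑ + 4.2·0.024.
Cₑ = (1.016 − 0.1008) / 0.219 = 4.181 mg/L.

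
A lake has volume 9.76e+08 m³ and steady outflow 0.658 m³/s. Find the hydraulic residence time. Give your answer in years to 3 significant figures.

Q = 0.658 m³/s × 3.156e+07 s/yr = 2.076e+07 m³/yr.
Hydraulic residence time τ = V/Q = 9.76e+08/2.076e+07 = 47 yr.

47.0 yr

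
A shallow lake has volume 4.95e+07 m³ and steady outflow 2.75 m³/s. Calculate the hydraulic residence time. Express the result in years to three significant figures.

Q = 2.75 m³/s × 3.156e+07 s/yr = 8.678e+07 m³/yr.
Hydraulic residence time τ = V/Q = 4.95e+07/8.678e+07 = 0.5704 yr.

0.570 yr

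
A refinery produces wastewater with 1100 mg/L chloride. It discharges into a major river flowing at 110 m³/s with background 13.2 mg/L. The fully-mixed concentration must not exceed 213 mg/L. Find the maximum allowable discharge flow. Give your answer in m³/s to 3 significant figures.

24.8 m³/s

Mass balance at complete mixing: C_std·(Q_w + Q_r) = Q_w·C_e + Q_r·C_b.
Rearranging, Q_w = Q_r·(C_std − C_b)/(C_e − C_std) = 110·(213 − 13.2) / (1100 − 213) = 24.78 m³/s.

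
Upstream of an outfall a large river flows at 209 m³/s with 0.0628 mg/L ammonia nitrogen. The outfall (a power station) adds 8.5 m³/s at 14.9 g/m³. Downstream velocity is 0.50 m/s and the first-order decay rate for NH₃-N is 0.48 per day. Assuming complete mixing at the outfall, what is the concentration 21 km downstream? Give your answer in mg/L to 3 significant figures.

After complete mixing, C₀ = (8.5·14.9 + 209·0.0628) / 217.5 = 0.6426 mg/L.
Travel time t = 2.1e+04 m / 0.50 m/s = 4.2e+04 s = 0.4861 d.
C = 0.6426·exp(−0.48·0.4861) = 0.6426·0.7919 = 0.5089 mg/L.

0.509 mg/L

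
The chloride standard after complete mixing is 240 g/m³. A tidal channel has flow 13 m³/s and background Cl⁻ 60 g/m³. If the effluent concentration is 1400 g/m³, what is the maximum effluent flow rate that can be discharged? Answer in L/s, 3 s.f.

2020 L/s

Mass balance at complete mixing: C_std·(Q_w + Q_r) = Q_w·C_e + Q_r·C_b.
Rearranging, Q_w = Q_r·(C_std − C_b)/(C_e − C_std) = 13·(240 − 60) / (1400 − 240) = 2.017 m³/s.
= 2017 L/s.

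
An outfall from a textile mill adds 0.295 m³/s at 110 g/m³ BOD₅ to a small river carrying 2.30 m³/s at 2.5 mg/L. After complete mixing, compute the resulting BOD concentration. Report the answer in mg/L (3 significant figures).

By mass balance at complete mixing, C = (0.295·110 + 2.3·2.5) / (0.295 + 2.3) = 38.2/2.595 = 14.72 mg/L.

14.7 mg/L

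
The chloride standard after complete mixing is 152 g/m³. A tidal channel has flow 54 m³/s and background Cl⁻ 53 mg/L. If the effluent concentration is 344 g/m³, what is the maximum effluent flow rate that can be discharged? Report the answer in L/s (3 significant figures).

27800 L/s

Mass balance at complete mixing: C_std·(Q_w + Q_r) = Q_w·C_e + Q_r·C_b.
Rearranging, Q_w = Q_r·(C_std − C_b)/(C_e − C_std) = 54·(152 − 53) / (344 − 152) = 27.84 m³/s.
= 2.784e+04 L/s.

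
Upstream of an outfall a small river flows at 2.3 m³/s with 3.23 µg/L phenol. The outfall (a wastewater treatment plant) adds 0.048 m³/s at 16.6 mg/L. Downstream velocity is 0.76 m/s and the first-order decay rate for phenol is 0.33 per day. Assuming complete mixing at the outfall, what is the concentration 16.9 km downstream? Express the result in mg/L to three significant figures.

3.23 µg/L = 0.00323 mg/L.
After complete mixing, C₀ = (0.048·16.6 + 2.3·0.00323) / 2.348 = 0.3425 mg/L.
Travel time t = 1.69e+04 m / 0.76 m/s = 2.224e+04 s = 0.2574 d.
C = 0.3425·exp(−0.33·0.2574) = 0.3425·0.9186 = 0.3146 mg/L.

0.315 mg/L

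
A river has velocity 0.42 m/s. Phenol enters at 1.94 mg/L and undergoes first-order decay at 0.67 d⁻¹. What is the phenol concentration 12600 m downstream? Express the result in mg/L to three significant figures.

1.54 mg/L

Travel time t = 12600 m / 0.42 m/s = 1.26e+04/0.42 = 3e+04 s = 0.3472 d.
First-order decay: C = 1.94·exp(−0.67·0.3472) = 1.94·0.7924 = 1.537 mg/L.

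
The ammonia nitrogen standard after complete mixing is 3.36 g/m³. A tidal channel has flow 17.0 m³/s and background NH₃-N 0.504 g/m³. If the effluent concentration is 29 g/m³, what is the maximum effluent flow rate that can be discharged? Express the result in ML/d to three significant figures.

164 ML/d

Mass balance at complete mixing: C_std·(Q_w + Q_r) = Q_w·C_e + Q_r·C_b.
Rearranging, Q_w = Q_r·(C_std − C_b)/(C_e − C_std) = 17.0·(3.36 − 0.504) / (29 − 3.36) = 1.894 m³/s.
= 163.6 ML/d.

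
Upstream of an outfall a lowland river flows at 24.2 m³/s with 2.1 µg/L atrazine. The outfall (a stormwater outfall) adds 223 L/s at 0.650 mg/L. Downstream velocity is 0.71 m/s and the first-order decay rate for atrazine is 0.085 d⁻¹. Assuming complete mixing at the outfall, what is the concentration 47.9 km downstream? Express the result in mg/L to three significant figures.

0.00750 mg/L

223 L/s = 0.223 m³/s.
2.1 µg/L = 0.0021 mg/L.
After complete mixing, C₀ = (0.223·0.65 + 24.2·0.0021) / 24.42 = 0.008016 mg/L.
Travel time t = 4.79e+04 m / 0.71 m/s = 6.746e+04 s = 0.7808 d.
C = 0.008016·exp(−0.085·0.7808) = 0.008016·0.9358 = 0.007501 mg/L.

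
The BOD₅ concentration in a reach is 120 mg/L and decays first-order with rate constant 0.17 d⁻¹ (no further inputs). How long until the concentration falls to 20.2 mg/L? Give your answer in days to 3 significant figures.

10.5 d

t = ln(C₀/C)/k = ln(120/20.2)/0.17 = 1.782/0.17 = 10.48 d.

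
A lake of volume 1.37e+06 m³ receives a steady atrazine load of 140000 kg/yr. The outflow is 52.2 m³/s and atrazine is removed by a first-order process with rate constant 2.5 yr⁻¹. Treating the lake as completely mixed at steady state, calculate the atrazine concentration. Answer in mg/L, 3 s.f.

0.0848 mg/L

Outflow Q = 52.2 m³/s × 3.156e+07 s/yr = 1.647e+09 m³/yr.
Steady-state CSTR mass balance: W = Q·C + k·V·C, so C = W/(Q + kV).
Q + kV = 1.647e+09 + 2.5·1.37e+06 = 1.651e+09 m³/yr.
C = 140000/1.651e+09 = 8.481e-05 kg/m³ = 0.08481 mg/L.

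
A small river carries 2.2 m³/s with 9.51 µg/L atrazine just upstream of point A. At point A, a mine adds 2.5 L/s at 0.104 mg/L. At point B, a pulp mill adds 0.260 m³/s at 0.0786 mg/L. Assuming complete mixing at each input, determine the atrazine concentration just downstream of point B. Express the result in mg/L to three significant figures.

0.0169 mg/L

9.51 µg/L = 0.00951 mg/L.
2.5 L/s = 0.0025 m³/s.
After input A: C = (2.2·0.00951 + 0.0025·0.104) / 2.203 = 0.009617 mg/L.
After input B: C = (2.203·0.009617 + 0.26·0.0786) / 2.463 = 0.0169 mg/L.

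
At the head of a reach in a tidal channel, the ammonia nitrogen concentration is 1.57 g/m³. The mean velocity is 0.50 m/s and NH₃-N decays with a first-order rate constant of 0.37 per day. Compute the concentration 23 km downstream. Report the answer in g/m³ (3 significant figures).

1.29 g/m³

Travel time t = 23 km / 0.50 m/s = 2.3e+04/0.50 = 4.6e+04 s = 0.5324 d.
First-order decay: C = 1.57·exp(−0.37·0.5324) = 1.57·0.8212 = 1.289 g/m³.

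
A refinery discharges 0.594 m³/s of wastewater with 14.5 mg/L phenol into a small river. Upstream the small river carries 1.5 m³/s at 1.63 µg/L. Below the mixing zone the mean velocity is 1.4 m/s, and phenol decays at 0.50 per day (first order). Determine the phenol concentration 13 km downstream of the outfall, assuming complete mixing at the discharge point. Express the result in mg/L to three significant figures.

1.63 µg/L = 0.00163 mg/L.
After complete mixing, C₀ = (0.594·14.5 + 1.5·0.00163) / 2.094 = 4.114 mg/L.
Travel time t = 1.3e+04 m / 1.4 m/s = 9286 s = 0.1075 d.
C = 4.114·exp(−0.50·0.1075) = 4.114·0.9477 = 3.899 mg/L.

3.90 mg/L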